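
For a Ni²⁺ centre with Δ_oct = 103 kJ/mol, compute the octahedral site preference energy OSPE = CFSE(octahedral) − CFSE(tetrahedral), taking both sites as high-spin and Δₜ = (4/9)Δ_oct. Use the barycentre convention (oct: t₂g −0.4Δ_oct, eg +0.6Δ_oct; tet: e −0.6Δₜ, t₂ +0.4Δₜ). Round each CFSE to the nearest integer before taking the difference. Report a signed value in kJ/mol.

Group 10 minus oxidation state +2 gives a d⁸ configuration for Ni²⁺.
In an octahedral site d⁸ (HS) is t₂g⁶ eg², giving CFSE(oct) = -1.2Δ_oct = -124 kJ/mol.
Tetrahedral e⁴ t₂⁴ gives -0.8Δₜ = -0.8 × (4/9) × 103 = -37 kJ/mol.
Subtracting, OSPE = -124 − (-37) = -87 kJ/mol.

-87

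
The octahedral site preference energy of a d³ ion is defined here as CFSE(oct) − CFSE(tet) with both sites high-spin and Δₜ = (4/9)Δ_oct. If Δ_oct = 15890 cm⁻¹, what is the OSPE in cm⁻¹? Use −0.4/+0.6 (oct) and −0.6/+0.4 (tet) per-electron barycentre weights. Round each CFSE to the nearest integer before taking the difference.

Octahedral high-spin t₂g³ eg⁰: CFSE = -1.2 × 15890 = -19068 cm⁻¹.
Tetrahedral: e² t₂¹, CFSE = 2(−0.6) + 1(+0.4) = -0.8Δₜ = -0.8 × (4/9) × 15890 = -5650 cm⁻¹.
OSPE = -19068 − (-5650) = -13418 cm⁻¹.

-13418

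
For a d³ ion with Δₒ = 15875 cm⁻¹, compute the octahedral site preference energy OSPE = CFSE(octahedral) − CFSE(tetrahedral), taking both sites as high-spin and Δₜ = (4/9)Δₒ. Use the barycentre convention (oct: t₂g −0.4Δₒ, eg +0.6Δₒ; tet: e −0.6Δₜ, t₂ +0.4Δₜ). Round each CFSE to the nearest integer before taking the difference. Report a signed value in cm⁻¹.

Octahedral (high-spin): t2g^3 e_g^0, CFSE = 3(−0.4) + 0(+0.6) = -1.2Δₒ = -1.2 × 15875 = -19050 cm⁻¹.
Tetrahedral: e^2 t2^1, CFSE = 2(−0.6) + 1(+0.4) = -0.8Δₜ = -0.8 × (4/9) × 15875 = -5644 cm⁻¹.
OSPE = CFSE(oct) − CFSE(tet) = -19050 − (-5644) = -13406 cm⁻¹.

-13406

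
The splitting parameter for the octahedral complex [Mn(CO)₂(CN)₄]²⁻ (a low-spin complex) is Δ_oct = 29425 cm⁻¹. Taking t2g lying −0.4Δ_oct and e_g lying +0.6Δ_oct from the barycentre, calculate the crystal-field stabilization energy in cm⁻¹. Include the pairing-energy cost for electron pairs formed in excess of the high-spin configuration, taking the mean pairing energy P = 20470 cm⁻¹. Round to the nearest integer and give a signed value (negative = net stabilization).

-17910

Ligand charges: 2×(+0) from CO and 4×(-1) from CN⁻ sum to -4; with overall charge -2, Mn is +2.
Group 7 minus oxidation state +2 gives a d⁵ configuration for Mn²⁺.
The d⁵ electrons fill as t2g^5 e_g^0.
Orbital CFSE = 5(-0.4) + 0(0.6) = -2.0Δ_oct = -2.0 × 29425 = -58850 cm⁻¹.
Relative to high-spin t2g^3 e_g^2 (0 paired), the low-spin configuration has 2 additional pairs, contributing +2 × 20470 = +40940 cm⁻¹.
Combining: -58850 + 40940 = -17910 cm⁻¹.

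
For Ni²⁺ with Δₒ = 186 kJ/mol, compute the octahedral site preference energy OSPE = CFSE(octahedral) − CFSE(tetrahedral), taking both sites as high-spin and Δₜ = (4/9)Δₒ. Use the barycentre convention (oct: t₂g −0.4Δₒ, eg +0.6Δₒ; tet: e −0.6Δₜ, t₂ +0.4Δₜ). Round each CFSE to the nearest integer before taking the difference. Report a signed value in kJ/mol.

Ni is in group 10, so Ni²⁺ is d⁸ (10 − 2 = 8).
In an octahedral site d⁸ (HS) is t₂g⁶ eg², giving CFSE(oct) = -1.2Δₒ = -223 kJ/mol.
In a tetrahedral site the filling is e⁴ t₂⁴: CFSE(tet) = -0.8Δₜ = -0.8 × (4/9)(186) = -66 kJ/mol.
Subtracting, OSPE = -223 − (-66) = -157 kJ/mol.

-157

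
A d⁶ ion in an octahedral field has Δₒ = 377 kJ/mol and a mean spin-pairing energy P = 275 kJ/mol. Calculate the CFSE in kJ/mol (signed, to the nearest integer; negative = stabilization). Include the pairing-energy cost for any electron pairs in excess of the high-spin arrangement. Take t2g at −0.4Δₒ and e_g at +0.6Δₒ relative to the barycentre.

-355

Δₒ > P, so pairing is preferred: the ground state is low-spin.
That gives t2g^6 e_g^0.
Orbital CFSE = -2.4Δₒ = -2.4 × 377 = -905 kJ/mol.
Excess pairs vs high-spin: 3 − 1 = 2; pairing cost = +550 kJ/mol.
Net CFSE = -905 + 550 = -355 kJ/mol.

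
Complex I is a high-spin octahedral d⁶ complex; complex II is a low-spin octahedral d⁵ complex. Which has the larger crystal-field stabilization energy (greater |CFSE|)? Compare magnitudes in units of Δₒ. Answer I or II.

II

I: t₂g⁴ eg², CFSE = -0.4Δₒ.
II: t₂g⁵ eg⁰, CFSE = -2.0Δₒ.
So II has the larger |CFSE|.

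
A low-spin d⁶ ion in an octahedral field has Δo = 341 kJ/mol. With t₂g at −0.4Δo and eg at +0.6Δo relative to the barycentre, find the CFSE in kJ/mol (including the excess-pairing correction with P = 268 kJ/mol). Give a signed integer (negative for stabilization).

-282

The d⁶ electrons fill as t₂g⁶ eg⁰.
The orbital stabilization is -2.4Δo = -2.4 × 341 = -818 kJ/mol.
Pairing penalty: 3 pairs vs 1 in the high-spin reference → 2 extra × P = 536 kJ/mol.
Overall CFSE = -818 + 536 = -282 kJ/mol.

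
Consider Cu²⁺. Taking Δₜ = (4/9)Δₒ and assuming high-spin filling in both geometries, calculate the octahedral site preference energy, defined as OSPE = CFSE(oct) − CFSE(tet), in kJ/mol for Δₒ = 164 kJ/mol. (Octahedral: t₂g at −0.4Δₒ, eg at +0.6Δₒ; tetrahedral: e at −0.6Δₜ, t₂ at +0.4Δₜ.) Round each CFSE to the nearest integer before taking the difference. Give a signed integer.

Group 11 minus oxidation state +2 gives a d⁹ configuration for Cu²⁺.
Octahedral high-spin t2g^6 e_g^3: CFSE = -0.6 × 164 = -98 kJ/mol.
Tetrahedral: e^4 t2^5, CFSE = 4(−0.6) + 5(+0.4) = -0.4Δₜ = -0.4 × (4/9) × 164 = -29 kJ/mol.
Subtracting, OSPE = -98 − (-29) = -69 kJ/mol.

-69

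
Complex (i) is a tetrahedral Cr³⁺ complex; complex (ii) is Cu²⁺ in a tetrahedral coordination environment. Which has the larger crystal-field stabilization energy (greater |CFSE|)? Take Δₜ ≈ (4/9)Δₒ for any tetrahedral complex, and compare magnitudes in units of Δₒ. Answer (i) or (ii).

(i): Group 6 minus oxidation state +3 gives a d³ configuration for Cr³⁺; With tetrahedral geometry the complex is necessarily high-spin; e^2 t2^1, CFSE = -0.8Δₜ ≈ -0.36Δₒ.
(ii): Cu is in group 11, so Cu²⁺ is d⁹ (11 − 2 = 9); Tetrahedral fields are weak (Δₜ ≈ 4/9 Δₒ), so electrons fill high-spin; e⁴ t₂⁵, CFSE = -0.4Δₜ ≈ -0.18Δₒ.
So (i) has the larger |CFSE|.

(i)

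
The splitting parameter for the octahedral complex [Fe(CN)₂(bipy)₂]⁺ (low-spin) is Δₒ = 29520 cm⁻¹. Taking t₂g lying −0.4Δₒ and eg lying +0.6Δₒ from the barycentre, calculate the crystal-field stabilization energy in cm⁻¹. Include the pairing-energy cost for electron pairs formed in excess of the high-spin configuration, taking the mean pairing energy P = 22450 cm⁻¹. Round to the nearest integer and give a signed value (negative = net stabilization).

Ligand charges: 2×(-1) from CN⁻ and 2×(+0) from bipy sum to -2; with overall charge +1, Fe is +3.
Group 8 minus oxidation state +3 gives a d⁵ configuration for Fe³⁺.
Electron filling gives t₂g⁵ eg⁰.
The orbital stabilization is -2.0Δₒ = -2.0 × 29520 = -59040 cm⁻¹.
Relative to high-spin t₂g³ eg² (0 paired), the low-spin configuration has 2 additional pairs, contributing +2 × 22450 = +44900 cm⁻¹.
Overall CFSE = -59040 + 44900 = -14140 cm⁻¹.

-14140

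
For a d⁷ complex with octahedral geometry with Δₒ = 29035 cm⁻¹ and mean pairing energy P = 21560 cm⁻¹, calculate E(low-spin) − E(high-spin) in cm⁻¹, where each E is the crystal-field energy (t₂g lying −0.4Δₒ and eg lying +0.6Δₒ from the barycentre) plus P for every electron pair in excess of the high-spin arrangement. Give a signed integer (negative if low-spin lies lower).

High-spin: t₂g⁵ eg², CFSE = -0.8Δₒ = -23228 cm⁻¹.
For low-spin the configuration is t₂g⁶ eg¹: orbital energy -1.8 × 29035 = -52263 cm⁻¹, and 1 additional pair relative to high-spin adds 21560 cm⁻¹, giving -30703 cm⁻¹.
Thus E(LS) − E(HS) = -7475 cm⁻¹.

-7475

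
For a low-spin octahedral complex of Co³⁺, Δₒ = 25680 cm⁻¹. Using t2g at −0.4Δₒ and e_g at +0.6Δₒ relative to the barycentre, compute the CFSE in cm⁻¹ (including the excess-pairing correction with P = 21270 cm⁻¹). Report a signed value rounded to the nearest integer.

-19092

Co³⁺: group 9, so d-count = 9 − 3 = 6.
The d⁶ electrons fill as t2g^6 e_g^0.
The orbital stabilization is -2.4Δₒ = -2.4 × 25680 = -61632 cm⁻¹.
Pairing penalty: 3 pairs vs 1 in the high-spin reference → 2 extra × P = 42540 cm⁻¹.
Net CFSE = -61632 + 42540 = -19092 cm⁻¹.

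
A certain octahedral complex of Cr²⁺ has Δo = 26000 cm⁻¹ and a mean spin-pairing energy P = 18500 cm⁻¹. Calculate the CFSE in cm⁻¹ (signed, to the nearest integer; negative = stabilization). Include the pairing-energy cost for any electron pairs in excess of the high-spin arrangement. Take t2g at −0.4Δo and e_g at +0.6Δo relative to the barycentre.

-23100

Cr sits in group 6; removing 2 electrons leaves Cr²⁺ with 6 − 2 = 4 d electrons.
Here Δo > P (26000 > 18500), so the low-spin state is favoured.
That gives t2g^4 e_g^0.
Orbital CFSE = -1.6Δo = -1.6 × 26000 = -41600 cm⁻¹.
Excess pairs vs high-spin: 1 − 0 = 1; pairing cost = +18500 cm⁻¹.
Net CFSE = -41600 + 18500 = -23100 cm⁻¹.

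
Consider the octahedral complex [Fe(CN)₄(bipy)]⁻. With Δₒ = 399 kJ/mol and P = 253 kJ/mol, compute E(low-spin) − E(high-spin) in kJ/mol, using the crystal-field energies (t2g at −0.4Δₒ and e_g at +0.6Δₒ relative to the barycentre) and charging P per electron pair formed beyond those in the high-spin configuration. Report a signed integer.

-292

Ligand charges: 4×(-1) from CN⁻ and 1×(+0) from bipy sum to -4; with overall charge -1, Fe is +3.
Fe is in group 8, so Fe³⁺ is d⁵ (8 − 3 = 5).
High-spin d⁵ fills as t2g^3 e_g^2 with CFSE 3(−0.4) + 2(+0.6) = 0.0Δₒ = 0 kJ/mol.
For low-spin the configuration is t2g^5 e_g^0: orbital energy -2.0 × 399 = -798 kJ/mol, and 2 additional pairs relative to high-spin add 506 kJ/mol, giving -292 kJ/mol.
E(LS) − E(HS) = -292 − (0) = -292 kJ/mol.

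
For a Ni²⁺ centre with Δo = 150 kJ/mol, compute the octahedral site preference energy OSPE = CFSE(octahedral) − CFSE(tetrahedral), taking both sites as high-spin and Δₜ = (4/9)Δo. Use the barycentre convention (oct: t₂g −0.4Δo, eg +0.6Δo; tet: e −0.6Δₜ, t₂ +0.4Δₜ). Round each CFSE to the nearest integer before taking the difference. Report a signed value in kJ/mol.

-127

Ni is in group 10, so Ni²⁺ is d⁸ (10 − 2 = 8).
In an octahedral site d⁸ (HS) is t2g^6 e_g^2, giving CFSE(oct) = -1.2Δo = -180 kJ/mol.
In a tetrahedral site the filling is e^4 t2^4: CFSE(tet) = -0.8Δₜ = -0.8 × (4/9)(150) = -53 kJ/mol.
OSPE = -180 − (-53) = -127 kJ/mol.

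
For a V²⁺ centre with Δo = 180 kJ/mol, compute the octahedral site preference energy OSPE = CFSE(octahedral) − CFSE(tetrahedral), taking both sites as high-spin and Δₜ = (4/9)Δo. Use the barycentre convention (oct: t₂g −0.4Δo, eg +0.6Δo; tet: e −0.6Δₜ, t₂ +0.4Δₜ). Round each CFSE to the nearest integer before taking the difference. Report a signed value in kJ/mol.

-152

V²⁺: group 5, so d-count = 5 − 2 = 3.
Octahedral high-spin t2g^3 e_g^0: CFSE = -1.2 × 180 = -216 kJ/mol.
In a tetrahedral site the filling is e^2 t2^1: CFSE(tet) = -0.8Δₜ = -0.8 × (4/9)(180) = -64 kJ/mol.
OSPE = -216 − (-64) = -152 kJ/mol.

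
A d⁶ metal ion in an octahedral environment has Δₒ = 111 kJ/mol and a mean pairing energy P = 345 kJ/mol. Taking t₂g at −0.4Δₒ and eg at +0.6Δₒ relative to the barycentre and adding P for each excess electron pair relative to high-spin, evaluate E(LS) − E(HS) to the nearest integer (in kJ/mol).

High-spin d⁶ fills as t₂g⁴ eg² with CFSE 4(−0.4) + 2(+0.6) = -0.4Δₒ = -44 kJ/mol.
For low-spin the configuration is t₂g⁶ eg⁰: orbital energy -2.4 × 111 = -266 kJ/mol, and 2 additional pairs relative to high-spin add 690 kJ/mol, giving 424 kJ/mol.
E(LS) − E(HS) = 424 − (-44) = 468 kJ/mol.

468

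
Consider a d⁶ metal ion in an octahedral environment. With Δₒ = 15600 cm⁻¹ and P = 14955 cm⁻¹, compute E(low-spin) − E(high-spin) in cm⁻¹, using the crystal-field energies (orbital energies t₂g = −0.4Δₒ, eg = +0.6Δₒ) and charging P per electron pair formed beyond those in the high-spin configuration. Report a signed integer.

-1290

In the high-spin limit (t₂g⁴ eg²) the orbital term is -0.4Δₒ = -6240 cm⁻¹, with no excess pairing.
For low-spin the configuration is t₂g⁶ eg⁰: orbital energy -2.4 × 15600 = -37440 cm⁻¹, and 2 additional pairs relative to high-spin add 29910 cm⁻¹, giving -7530 cm⁻¹.
Thus E(LS) − E(HS) = -1290 cm⁻¹.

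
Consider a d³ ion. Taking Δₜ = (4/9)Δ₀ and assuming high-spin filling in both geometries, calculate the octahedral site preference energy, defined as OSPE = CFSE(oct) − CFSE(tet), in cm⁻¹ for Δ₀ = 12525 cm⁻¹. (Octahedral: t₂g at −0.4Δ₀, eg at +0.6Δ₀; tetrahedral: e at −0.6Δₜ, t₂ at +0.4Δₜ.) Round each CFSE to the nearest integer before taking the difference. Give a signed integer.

Octahedral high-spin t2g^3 e_g^0: CFSE = -1.2 × 12525 = -15030 cm⁻¹.
Tetrahedral e^2 t2^1 gives -0.8Δₜ = -0.8 × (4/9) × 12525 = -4453 cm⁻¹.
OSPE = -15030 − (-4453) = -10577 cm⁻¹.

-10577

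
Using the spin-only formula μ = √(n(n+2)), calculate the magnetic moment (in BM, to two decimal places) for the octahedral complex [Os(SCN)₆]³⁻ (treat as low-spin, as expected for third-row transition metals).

Each SCN⁻ contributes -1; 6 × (-1) = -6. With overall charge -3, Os is in the +3 oxidation state.
Os³⁺: group 8, so d-count = 8 − 3 = 5.
Configuration: t2g^5 e_g^0 → 1 unpaired electron.
μ(spin-only) = √[1(1+2)] = √3 ≈ 1.73 BM.

1.73 BM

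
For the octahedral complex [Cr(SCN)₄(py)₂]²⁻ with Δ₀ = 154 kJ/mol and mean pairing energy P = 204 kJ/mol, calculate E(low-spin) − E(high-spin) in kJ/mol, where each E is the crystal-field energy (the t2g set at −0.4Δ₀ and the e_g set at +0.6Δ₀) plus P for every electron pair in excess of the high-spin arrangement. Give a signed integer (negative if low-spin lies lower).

Ligand charges: 4×(-1) from SCN⁻ and 2×(+0) from py sum to -4; with overall charge -2, Cr is +2.
Group 6 minus oxidation state +2 gives a d⁴ configuration for Cr²⁺.
High-spin d⁴ fills as t2g^3 e_g^1 with CFSE 3(−0.4) + 1(+0.6) = -0.6Δ₀ = -92 kJ/mol.
For low-spin the configuration is t2g^4 e_g^0: orbital energy -1.6 × 154 = -246 kJ/mol, and 1 additional pair relative to high-spin adds 204 kJ/mol, giving -42 kJ/mol.
E(LS) − E(HS) = -42 − (-92) = 50 kJ/mol.

50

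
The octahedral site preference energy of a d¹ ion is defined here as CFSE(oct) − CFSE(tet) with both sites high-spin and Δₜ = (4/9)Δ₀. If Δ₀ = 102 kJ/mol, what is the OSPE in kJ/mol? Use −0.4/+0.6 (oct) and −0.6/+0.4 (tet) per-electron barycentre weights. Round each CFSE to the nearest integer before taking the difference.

-14

In an octahedral site d¹ (HS) is t2g^1 e_g^0, giving CFSE(oct) = -0.4Δ₀ = -41 kJ/mol.
Tetrahedral: e^1 t2^0, CFSE = 1(−0.6) + 0(+0.4) = -0.6Δₜ = -0.6 × (4/9) × 102 = -27 kJ/mol.
Subtracting, OSPE = -41 − (-27) = -14 kJ/mol.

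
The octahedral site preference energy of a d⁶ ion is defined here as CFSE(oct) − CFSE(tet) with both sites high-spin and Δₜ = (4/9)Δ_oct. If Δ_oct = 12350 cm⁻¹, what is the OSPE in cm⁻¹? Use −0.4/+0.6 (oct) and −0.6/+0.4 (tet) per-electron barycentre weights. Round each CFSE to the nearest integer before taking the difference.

In an octahedral site d⁶ (HS) is t₂g⁴ eg², giving CFSE(oct) = -0.4Δ_oct = -4940 cm⁻¹.
In a tetrahedral site the filling is e³ t₂³: CFSE(tet) = -0.6Δₜ = -0.6 × (4/9)(12350) = -3293 cm⁻¹.
Subtracting, OSPE = -4940 − (-3293) = -1647 cm⁻¹.

-1647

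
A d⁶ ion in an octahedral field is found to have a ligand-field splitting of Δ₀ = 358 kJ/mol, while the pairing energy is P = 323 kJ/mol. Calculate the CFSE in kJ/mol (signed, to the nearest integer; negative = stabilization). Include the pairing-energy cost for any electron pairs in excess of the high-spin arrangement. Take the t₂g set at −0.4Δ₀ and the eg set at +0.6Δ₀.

-213

With Δ₀ > P the complex is low-spin.
Configuration: t₂g⁶ eg⁰.
Orbital CFSE = -2.4Δ₀ = -2.4 × 358 = -859 kJ/mol.
Excess pairs vs high-spin: 3 − 1 = 2; pairing cost = +646 kJ/mol.
Net CFSE = -859 + 646 = -213 kJ/mol.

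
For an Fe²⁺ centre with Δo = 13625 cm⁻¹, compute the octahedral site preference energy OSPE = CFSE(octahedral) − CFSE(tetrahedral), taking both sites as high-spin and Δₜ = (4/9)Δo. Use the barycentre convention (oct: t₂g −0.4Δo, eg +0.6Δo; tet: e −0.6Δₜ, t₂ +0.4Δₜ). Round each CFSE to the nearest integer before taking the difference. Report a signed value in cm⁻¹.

-1817

Group 8 minus oxidation state +2 gives a d⁶ configuration for Fe²⁺.
Octahedral (high-spin): t₂g⁴ eg², CFSE = 4(−0.4) + 2(+0.6) = -0.4Δo = -0.4 × 13625 = -5450 cm⁻¹.
In a tetrahedral site the filling is e³ t₂³: CFSE(tet) = -0.6Δₜ = -0.6 × (4/9)(13625) = -3633 cm⁻¹.
Subtracting, OSPE = -5450 − (-3633) = -1817 cm⁻¹.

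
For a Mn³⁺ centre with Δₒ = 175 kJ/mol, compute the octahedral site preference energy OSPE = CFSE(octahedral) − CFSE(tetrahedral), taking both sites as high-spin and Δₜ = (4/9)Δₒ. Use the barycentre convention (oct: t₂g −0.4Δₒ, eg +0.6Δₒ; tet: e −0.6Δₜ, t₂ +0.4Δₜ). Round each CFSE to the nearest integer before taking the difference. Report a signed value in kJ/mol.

-74

Group 7 minus oxidation state +3 gives a d⁴ configuration for Mn³⁺.
Octahedral (high-spin): t₂g³ eg¹, CFSE = 3(−0.4) + 1(+0.6) = -0.6Δₒ = -0.6 × 175 = -105 kJ/mol.
In a tetrahedral site the filling is e² t₂²: CFSE(tet) = -0.4Δₜ = -0.4 × (4/9)(175) = -31 kJ/mol.
OSPE = CFSE(oct) − CFSE(tet) = -105 − (-31) = -74 kJ/mol.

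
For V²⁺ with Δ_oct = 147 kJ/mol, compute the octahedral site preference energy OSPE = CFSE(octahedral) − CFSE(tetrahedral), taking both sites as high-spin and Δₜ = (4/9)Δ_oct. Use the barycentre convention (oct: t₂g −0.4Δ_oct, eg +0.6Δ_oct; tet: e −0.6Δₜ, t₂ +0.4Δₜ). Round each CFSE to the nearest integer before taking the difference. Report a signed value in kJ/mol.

Group 5 minus oxidation state +2 gives a d³ configuration for V²⁺.
Octahedral high-spin t2g^3 e_g^0: CFSE = -1.2 × 147 = -176 kJ/mol.
Tetrahedral e^2 t2^1 gives -0.8Δₜ = -0.8 × (4/9) × 147 = -52 kJ/mol.
Subtracting, OSPE = -176 − (-52) = -124 kJ/mol.

-124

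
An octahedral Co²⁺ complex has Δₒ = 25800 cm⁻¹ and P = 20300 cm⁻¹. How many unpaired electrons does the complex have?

Co is in group 9, so Co²⁺ is d⁷ (9 − 2 = 7).
Δₒ > P, so pairing is preferred: the ground state is low-spin.
Filling d⁷ accordingly: t₂g⁶ eg¹.
Unpaired electrons: 1.

1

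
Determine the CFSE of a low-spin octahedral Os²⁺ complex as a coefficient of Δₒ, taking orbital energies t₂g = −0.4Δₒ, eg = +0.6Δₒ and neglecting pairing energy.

-2.4 Δₒ

Group 8 minus oxidation state +2 gives a d⁶ configuration for Os²⁺.
Configuration: t₂g⁶ eg⁰.
CFSE = 6(-0.4Δₒ) + 0(0.6Δₒ) = -2.4Δₒ + 0.0Δₒ = -2.4Δₒ.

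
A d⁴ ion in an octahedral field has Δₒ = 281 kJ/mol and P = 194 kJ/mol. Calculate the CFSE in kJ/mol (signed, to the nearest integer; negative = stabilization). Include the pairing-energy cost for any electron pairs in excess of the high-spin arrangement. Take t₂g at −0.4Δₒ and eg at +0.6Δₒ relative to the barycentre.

-256

Δₒ > P, so pairing is preferred: the ground state is low-spin.
Filling d⁴ accordingly: t₂g⁴ eg⁰.
Orbital CFSE = -1.6Δₒ = -1.6 × 281 = -450 kJ/mol.
Excess pairs vs high-spin: 1 − 0 = 1; pairing cost = +194 kJ/mol.
Net CFSE = -450 + 194 = -256 kJ/mol.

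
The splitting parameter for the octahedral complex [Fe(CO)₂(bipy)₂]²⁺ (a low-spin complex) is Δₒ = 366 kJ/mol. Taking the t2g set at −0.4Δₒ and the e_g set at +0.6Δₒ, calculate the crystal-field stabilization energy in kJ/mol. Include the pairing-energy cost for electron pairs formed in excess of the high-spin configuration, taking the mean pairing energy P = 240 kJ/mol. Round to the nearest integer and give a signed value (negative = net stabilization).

-398

Ligand charges: 2×(+0) from CO and 2×(+0) from bipy sum to +0; with overall charge +2, Fe is +2.
Fe²⁺: group 8, so d-count = 8 − 2 = 6.
Configuration: t2g^6 e_g^0.
The orbital stabilization is -2.4Δₒ = -2.4 × 366 = -878 kJ/mol.
Relative to high-spin t2g^4 e_g^2 (1 paired), the low-spin configuration has 2 additional pairs, contributing +2 × 240 = +480 kJ/mol.
Net CFSE = -878 + 480 = -398 kJ/mol.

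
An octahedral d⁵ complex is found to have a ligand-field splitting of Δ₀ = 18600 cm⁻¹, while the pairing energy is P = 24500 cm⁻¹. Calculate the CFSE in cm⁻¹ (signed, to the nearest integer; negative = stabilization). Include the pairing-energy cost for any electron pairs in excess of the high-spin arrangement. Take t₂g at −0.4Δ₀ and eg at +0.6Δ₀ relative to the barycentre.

Here Δ₀ < P (18600 < 24500), so the high-spin state is favoured.
Configuration: t₂g³ eg².
Orbital CFSE = 0.0Δ₀ = 0.0 × 18600 = 0 cm⁻¹.
High-spin has no excess pairs, so no pairing correction applies.

0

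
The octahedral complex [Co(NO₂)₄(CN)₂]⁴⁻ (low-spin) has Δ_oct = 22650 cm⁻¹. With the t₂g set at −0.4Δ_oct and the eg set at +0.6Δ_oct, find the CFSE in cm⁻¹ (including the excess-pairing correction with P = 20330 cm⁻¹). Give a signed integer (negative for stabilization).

Ligand charges: 4×(-1) from NO₂⁻ and 2×(-1) from CN⁻ sum to -6; with overall charge -4, Co is +2.
Co sits in group 9; removing 2 electrons leaves Co²⁺ with 9 − 2 = 7 d electrons.
The d⁷ electrons fill as t₂g⁶ eg¹.
The orbital stabilization is -1.8Δ_oct = -1.8 × 22650 = -40770 cm⁻¹.
High-spin d⁷ would be t₂g⁵ eg² with 2 pairs; low-spin has 3, so 1 excess pair costs +1P = +20330 cm⁻¹.
Combining: -40770 + 20330 = -20440 cm⁻¹.

-20440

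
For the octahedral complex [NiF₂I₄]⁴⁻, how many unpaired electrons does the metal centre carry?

2

Ligand charges: 2×(-1) from F⁻ and 4×(-1) from I⁻ sum to -6; with overall charge -4, Ni is +2.
Ni²⁺: group 10, so d-count = 10 − 2 = 8.
Configuration: t₂g⁶ eg², giving 2 unpaired electrons.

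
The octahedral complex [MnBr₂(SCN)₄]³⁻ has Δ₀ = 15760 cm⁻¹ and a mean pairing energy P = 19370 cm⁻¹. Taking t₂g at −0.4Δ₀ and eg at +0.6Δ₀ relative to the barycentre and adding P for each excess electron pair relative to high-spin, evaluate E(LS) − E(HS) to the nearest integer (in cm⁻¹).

Ligand charges: 2×(-1) from Br⁻ and 4×(-1) from SCN⁻ sum to -6; with overall charge -3, Mn is +3.
Mn is in group 7, so Mn³⁺ is d⁴ (7 − 3 = 4).
High-spin d⁴ fills as t₂g³ eg¹ with CFSE 3(−0.4) + 1(+0.6) = -0.6Δ₀ = -9456 cm⁻¹.
For low-spin the configuration is t₂g⁴ eg⁰: orbital energy -1.6 × 15760 = -25216 cm⁻¹, and 1 additional pair relative to high-spin adds 19370 cm⁻¹, giving -5846 cm⁻¹.
Thus E(LS) − E(HS) = 3610 cm⁻¹.

3610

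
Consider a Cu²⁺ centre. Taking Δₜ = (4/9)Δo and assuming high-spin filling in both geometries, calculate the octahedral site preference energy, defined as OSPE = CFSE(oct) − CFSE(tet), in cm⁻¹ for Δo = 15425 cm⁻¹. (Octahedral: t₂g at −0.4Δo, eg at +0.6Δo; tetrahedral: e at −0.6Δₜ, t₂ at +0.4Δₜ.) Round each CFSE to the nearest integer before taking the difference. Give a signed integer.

Cu is in group 11, so Cu²⁺ is d⁹ (11 − 2 = 9).
Octahedral (high-spin): t₂g⁶ eg³, CFSE = 6(−0.4) + 3(+0.6) = -0.6Δo = -0.6 × 15425 = -9255 cm⁻¹.
Tetrahedral: e⁴ t₂⁵, CFSE = 4(−0.6) + 5(+0.4) = -0.4Δₜ = -0.4 × (4/9) × 15425 = -2742 cm⁻¹.
OSPE = -9255 − (-2742) = -6513 cm⁻¹.

-6513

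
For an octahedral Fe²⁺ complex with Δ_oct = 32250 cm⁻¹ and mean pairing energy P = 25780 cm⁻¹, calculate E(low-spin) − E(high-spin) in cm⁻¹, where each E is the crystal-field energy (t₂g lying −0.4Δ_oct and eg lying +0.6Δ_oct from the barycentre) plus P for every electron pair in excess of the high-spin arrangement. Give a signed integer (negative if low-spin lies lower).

-12940

Fe is in group 8, so Fe²⁺ is d⁶ (8 − 2 = 6).
In the high-spin limit (t₂g⁴ eg²) the orbital term is -0.4Δ_oct = -12900 cm⁻¹, with no excess pairing.
Low-spin: t₂g⁶ eg⁰, orbital CFSE = -2.4Δ_oct = -77400 cm⁻¹; plus 2 excess pairs × P = +51560 cm⁻¹; total -25840 cm⁻¹.
Thus E(LS) − E(HS) = -12940 cm⁻¹.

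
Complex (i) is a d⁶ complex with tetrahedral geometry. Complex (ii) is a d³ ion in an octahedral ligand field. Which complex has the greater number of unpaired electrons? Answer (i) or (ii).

(i)

(i): With tetrahedral geometry the complex is necessarily high-spin; e³ t₂³ → 4 unpaired.
(ii): For octahedral d³ the high- and low-spin configurations coincide; t2g^3 e_g^0 → 3 unpaired.
So (i) has more unpaired electrons.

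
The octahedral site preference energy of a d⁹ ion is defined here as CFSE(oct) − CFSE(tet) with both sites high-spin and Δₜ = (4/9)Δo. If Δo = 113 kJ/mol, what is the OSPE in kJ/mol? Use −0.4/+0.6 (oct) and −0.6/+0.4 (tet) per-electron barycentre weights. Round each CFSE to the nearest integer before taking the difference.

-48

Octahedral high-spin t₂g⁶ eg³: CFSE = -0.6 × 113 = -68 kJ/mol.
Tetrahedral e⁴ t₂⁵ gives -0.4Δₜ = -0.4 × (4/9) × 113 = -20 kJ/mol.
OSPE = -68 − (-20) = -48 kJ/mol.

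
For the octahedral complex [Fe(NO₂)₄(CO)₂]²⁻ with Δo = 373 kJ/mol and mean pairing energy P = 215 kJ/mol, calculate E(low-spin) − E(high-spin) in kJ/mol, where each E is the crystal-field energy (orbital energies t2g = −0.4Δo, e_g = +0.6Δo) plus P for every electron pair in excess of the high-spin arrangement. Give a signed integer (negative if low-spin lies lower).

Ligand charges: 4×(-1) from NO₂⁻ and 2×(+0) from CO sum to -4; with overall charge -2, Fe is +2.
Fe²⁺: group 8, so d-count = 8 − 2 = 6.
High-spin: t2g^4 e_g^2, CFSE = -0.4Δo = -149 kJ/mol.
For low-spin the configuration is t2g^6 e_g^0: orbital energy -2.4 × 373 = -895 kJ/mol, and 2 additional pairs relative to high-spin add 430 kJ/mol, giving -465 kJ/mol.
The difference is -465 − (-149) = -316 kJ/mol, so low-spin lies lower.

-316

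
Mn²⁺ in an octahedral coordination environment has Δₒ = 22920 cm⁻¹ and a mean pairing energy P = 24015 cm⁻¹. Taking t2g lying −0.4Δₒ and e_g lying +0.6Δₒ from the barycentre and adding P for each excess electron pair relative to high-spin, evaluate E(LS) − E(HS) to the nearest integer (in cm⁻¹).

Mn sits in group 7; removing 2 electrons leaves Mn²⁺ with 7 − 2 = 5 d electrons.
High-spin: t2g^3 e_g^2, CFSE = 0.0Δₒ = 0 cm⁻¹.
For low-spin the configuration is t2g^5 e_g^0: orbital energy -2.0 × 22920 = -45840 cm⁻¹, and 2 additional pairs relative to high-spin add 48030 cm⁻¹, giving 2190 cm⁻¹.
E(LS) − E(HS) = 2190 − (0) = 2190 cm⁻¹.

2190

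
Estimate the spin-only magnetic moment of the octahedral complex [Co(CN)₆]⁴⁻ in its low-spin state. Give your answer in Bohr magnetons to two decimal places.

Each CN⁻ contributes -1; 6 × (-1) = -6. With overall charge -4, Co is in the +2 oxidation state.
Co²⁺: group 9, so d-count = 9 − 2 = 7.
Configuration: t2g^6 e_g^1 → 1 unpaired electron.
μ(spin-only) = √[1(1+2)] = √3 ≈ 1.73 Bohr magnetons.

1.73 Bohr magnetons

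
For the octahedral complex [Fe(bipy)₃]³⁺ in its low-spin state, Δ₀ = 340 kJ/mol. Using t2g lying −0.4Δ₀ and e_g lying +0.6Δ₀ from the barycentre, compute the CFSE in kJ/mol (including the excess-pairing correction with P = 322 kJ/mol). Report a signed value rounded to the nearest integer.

bipy is neutral, so the +3 overall charge sits on Fe: oxidation state +3.
Group 8 minus oxidation state +3 gives a d⁵ configuration for Fe³⁺.
Electron filling gives t2g^5 e_g^0.
Orbital CFSE = 5(-0.4) + 0(0.6) = -2.0Δ₀ = -2.0 × 340 = -680 kJ/mol.
Pairing penalty: 2 pairs vs 0 in the high-spin reference → 2 extra × P = 644 kJ/mol.
Net CFSE = -680 + 644 = -36 kJ/mol.

-36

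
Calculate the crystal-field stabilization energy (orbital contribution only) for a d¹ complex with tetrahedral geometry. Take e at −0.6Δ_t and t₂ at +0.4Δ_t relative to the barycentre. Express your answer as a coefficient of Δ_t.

Tetrahedral splitting is small, so the complex is high-spin.
Configuration: e¹ t₂⁰.
CFSE = 1(-0.6Δ_t) + 0(0.4Δ_t) = -0.6Δ_t + 0.0Δ_t = -0.6Δ_t.

-0.6 Δ_t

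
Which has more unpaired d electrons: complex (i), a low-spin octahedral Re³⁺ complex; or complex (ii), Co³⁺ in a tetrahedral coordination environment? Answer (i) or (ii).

(ii)

(i): Re is in group 7, so Re³⁺ is d⁴ (7 − 3 = 4); t2g^4 e_g^0 → 2 unpaired.
(ii): Co sits in group 9; removing 3 electrons leaves Co³⁺ with 9 − 3 = 6 d electrons; Tetrahedral splitting is small, so the complex is high-spin; e³ t₂³ → 4 unpaired.
So (ii) has more unpaired electrons.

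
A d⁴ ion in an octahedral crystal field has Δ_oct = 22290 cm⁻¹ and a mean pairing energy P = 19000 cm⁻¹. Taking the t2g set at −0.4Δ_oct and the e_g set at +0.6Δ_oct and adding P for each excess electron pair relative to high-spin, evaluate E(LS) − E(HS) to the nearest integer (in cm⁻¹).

High-spin d⁴ fills as t2g^3 e_g^1 with CFSE 3(−0.4) + 1(+0.6) = -0.6Δ_oct = -13374 cm⁻¹.
For low-spin the configuration is t2g^4 e_g^0: orbital energy -1.6 × 22290 = -35664 cm⁻¹, and 1 additional pair relative to high-spin adds 19000 cm⁻¹, giving -16664 cm⁻¹.
The difference is -16664 − (-13374) = -3290 cm⁻¹, so low-spin lies lower.

-3290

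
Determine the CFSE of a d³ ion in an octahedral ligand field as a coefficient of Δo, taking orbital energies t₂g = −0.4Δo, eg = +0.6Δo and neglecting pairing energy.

-1.2 Δo

For octahedral d³ the high- and low-spin configurations coincide.
Configuration: t₂g³ eg⁰.
CFSE = 3(-0.4Δo) + 0(0.6Δo) = -1.2Δo + 0.0Δo = -1.2Δo.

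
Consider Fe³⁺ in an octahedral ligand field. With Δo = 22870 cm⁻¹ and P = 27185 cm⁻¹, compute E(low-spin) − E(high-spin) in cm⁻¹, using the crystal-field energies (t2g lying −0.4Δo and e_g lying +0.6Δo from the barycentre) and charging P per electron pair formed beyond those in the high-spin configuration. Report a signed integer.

Fe³⁺: group 8, so d-count = 8 − 3 = 5.
In the high-spin limit (t2g^3 e_g^2) the orbital term is 0.0Δo = 0 cm⁻¹, with no excess pairing.
Low-spin: t2g^5 e_g^0, orbital CFSE = -2.0Δo = -45740 cm⁻¹; plus 2 excess pairs × P = +54370 cm⁻¹; total 8630 cm⁻¹.
The difference is 8630 − (0) = 8630 cm⁻¹, so high-spin lies lower.

8630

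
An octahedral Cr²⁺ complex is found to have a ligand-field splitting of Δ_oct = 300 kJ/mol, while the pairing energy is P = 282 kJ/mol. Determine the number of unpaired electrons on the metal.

Group 6 minus oxidation state +2 gives a d⁴ configuration for Cr²⁺.
Here Δ_oct > P (300 > 282), so the low-spin state is favoured.
Configuration: t₂g⁴ eg⁰.
Unpaired electrons: 2.

2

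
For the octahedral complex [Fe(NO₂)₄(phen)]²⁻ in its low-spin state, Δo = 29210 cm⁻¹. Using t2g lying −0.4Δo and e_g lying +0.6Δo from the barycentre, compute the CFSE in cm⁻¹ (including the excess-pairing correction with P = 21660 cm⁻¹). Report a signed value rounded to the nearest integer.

Ligand charges: 4×(-1) from NO₂⁻ and 1×(+0) from phen sum to -4; with overall charge -2, Fe is +2.
Fe is in group 8, so Fe²⁺ is d⁶ (8 − 2 = 6).
The d⁶ electrons fill as t2g^6 e_g^0.
Orbital CFSE = 6(-0.4) + 0(0.6) = -2.4Δo = -2.4 × 29210 = -70104 cm⁻¹.
High-spin d⁶ would be t2g^4 e_g^2 with 1 pair; low-spin has 3, so 2 excess pairs cost +2P = +43320 cm⁻¹.
Overall CFSE = -70104 + 43320 = -26784 cm⁻¹.

-26784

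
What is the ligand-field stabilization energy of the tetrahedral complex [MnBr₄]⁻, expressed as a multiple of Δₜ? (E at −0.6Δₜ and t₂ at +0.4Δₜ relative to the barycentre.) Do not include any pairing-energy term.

-0.4 Δₜ

Each Br⁻ contributes -1; 4 × (-1) = -4. With overall charge -1, Mn is in the +3 oxidation state.
Mn³⁺: group 7, so d-count = 7 − 3 = 4.
Tetrahedral splitting is small, so the complex is high-spin.
Configuration: e² t₂².
CFSE = 2(-0.6Δₜ) + 2(0.4Δₜ) = -1.2Δₜ + 0.8Δₜ = -0.4Δₜ.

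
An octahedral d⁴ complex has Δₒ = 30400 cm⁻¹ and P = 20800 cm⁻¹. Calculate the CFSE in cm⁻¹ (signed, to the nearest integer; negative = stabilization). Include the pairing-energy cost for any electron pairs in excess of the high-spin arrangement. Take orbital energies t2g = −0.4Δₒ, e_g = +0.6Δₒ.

-27840

Δₒ > P, so pairing is preferred: the ground state is low-spin.
Filling d⁴ accordingly: t2g^4 e_g^0.
Orbital CFSE = -1.6Δₒ = -1.6 × 30400 = -48640 cm⁻¹.
Excess pairs vs high-spin: 1 − 0 = 1; pairing cost = +20800 cm⁻¹.
Net CFSE = -48640 + 20800 = -27840 cm⁻¹.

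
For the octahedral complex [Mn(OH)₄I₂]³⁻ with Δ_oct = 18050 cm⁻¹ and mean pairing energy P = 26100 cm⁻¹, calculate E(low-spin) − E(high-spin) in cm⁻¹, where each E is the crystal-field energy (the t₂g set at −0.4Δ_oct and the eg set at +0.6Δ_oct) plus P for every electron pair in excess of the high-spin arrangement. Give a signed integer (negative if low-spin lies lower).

Ligand charges: 4×(-1) from OH⁻ and 2×(-1) from I⁻ sum to -6; with overall charge -3, Mn is +3.
Mn sits in group 7; removing 3 electrons leaves Mn³⁺ with 7 − 3 = 4 d electrons.
In the high-spin limit (t₂g³ eg¹) the orbital term is -0.6Δ_oct = -10830 cm⁻¹, with no excess pairing.
Low-spin t₂g⁴ eg⁰ gives -1.6Δ_oct = -28880 cm⁻¹, but forming 1 extra pair costs 1P = 26100 cm⁻¹, so E(LS) = -28880 + 26100 = -2780 cm⁻¹.
The difference is -2780 − (-10830) = 8050 cm⁻¹, so high-spin lies lower.

8050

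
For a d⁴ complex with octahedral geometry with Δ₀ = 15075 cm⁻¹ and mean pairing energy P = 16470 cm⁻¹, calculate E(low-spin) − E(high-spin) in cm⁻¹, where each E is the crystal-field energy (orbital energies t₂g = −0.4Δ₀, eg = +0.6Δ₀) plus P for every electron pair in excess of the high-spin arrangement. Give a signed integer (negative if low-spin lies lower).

1395

High-spin d⁴ fills as t₂g³ eg¹ with CFSE 3(−0.4) + 1(+0.6) = -0.6Δ₀ = -9045 cm⁻¹.
Low-spin t₂g⁴ eg⁰ gives -1.6Δ₀ = -24120 cm⁻¹, but forming 1 extra pair costs 1P = 16470 cm⁻¹, so E(LS) = -24120 + 16470 = -7650 cm⁻¹.
The difference is -7650 − (-9045) = 1395 cm⁻¹, so high-spin lies lower.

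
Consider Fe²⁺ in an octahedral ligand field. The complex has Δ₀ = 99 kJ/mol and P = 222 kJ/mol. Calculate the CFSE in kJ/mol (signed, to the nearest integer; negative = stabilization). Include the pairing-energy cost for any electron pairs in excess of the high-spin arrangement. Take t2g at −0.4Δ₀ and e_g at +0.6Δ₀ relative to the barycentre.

Fe is in group 8, so Fe²⁺ is d⁶ (8 − 2 = 6).
Since Δ₀ = 99 kJ/mol < P = 222 kJ/mol, the complex adopts the high-spin configuration.
Configuration: t2g^4 e_g^2.
Orbital CFSE = -0.4Δ₀ = -0.4 × 99 = -40 kJ/mol.
High-spin has no excess pairs, so no pairing correction applies.

-40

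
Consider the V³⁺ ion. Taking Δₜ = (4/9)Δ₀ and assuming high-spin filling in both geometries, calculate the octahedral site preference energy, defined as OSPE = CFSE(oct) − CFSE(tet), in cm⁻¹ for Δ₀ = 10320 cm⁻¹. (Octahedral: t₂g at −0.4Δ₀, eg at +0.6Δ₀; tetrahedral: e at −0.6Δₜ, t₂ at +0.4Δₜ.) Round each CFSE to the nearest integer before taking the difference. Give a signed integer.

-2752

V sits in group 5; removing 3 electrons leaves V³⁺ with 5 − 3 = 2 d electrons.
In an octahedral site d² (HS) is t2g^2 e_g^0, giving CFSE(oct) = -0.8Δ₀ = -8256 cm⁻¹.
Tetrahedral e^2 t2^0 gives -1.2Δₜ = -1.2 × (4/9) × 10320 = -5504 cm⁻¹.
OSPE = CFSE(oct) − CFSE(tet) = -8256 − (-5504) = -2752 cm⁻¹.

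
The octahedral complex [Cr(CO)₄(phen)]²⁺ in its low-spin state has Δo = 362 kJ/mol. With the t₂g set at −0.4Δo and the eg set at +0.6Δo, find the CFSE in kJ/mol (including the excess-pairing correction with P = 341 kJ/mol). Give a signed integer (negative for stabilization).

-238

Ligand charges: 4×(+0) from CO and 1×(+0) from phen sum to +0; with overall charge +2, Cr is +2.
Cr sits in group 6; removing 2 electrons leaves Cr²⁺ with 6 − 2 = 4 d electrons.
Configuration: t₂g⁴ eg⁰.
CFSE(orbital) = 4×(-0.4Δo) + 0×(0.6Δo) = -1.6Δo; with Δo = 362 kJ/mol that is -579 kJ/mol.
High-spin d⁴ would be t₂g³ eg¹ with 0 pairs; low-spin has 1, so 1 excess pair costs +1P = +341 kJ/mol.
Net CFSE = -579 + 341 = -238 kJ/mol.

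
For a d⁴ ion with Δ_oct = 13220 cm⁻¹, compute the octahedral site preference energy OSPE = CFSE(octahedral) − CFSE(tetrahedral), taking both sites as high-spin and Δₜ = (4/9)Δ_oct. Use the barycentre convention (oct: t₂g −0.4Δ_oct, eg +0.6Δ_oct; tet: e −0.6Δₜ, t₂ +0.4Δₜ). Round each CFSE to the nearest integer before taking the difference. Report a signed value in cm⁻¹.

In an octahedral site d⁴ (HS) is t2g^3 e_g^1, giving CFSE(oct) = -0.6Δ_oct = -7932 cm⁻¹.
In a tetrahedral site the filling is e^2 t2^2: CFSE(tet) = -0.4Δₜ = -0.4 × (4/9)(13220) = -2350 cm⁻¹.
OSPE = -7932 − (-2350) = -5582 cm⁻¹.

-5582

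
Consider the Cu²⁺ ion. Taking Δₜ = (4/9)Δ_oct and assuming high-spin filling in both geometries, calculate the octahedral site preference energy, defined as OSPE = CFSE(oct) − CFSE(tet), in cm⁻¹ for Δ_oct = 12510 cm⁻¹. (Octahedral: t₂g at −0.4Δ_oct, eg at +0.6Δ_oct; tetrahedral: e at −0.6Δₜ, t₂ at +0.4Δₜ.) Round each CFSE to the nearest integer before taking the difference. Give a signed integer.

Cu²⁺: group 11, so d-count = 11 − 2 = 9.
Octahedral high-spin t2g^6 e_g^3: CFSE = -0.6 × 12510 = -7506 cm⁻¹.
Tetrahedral: e^4 t2^5, CFSE = 4(−0.6) + 5(+0.4) = -0.4Δₜ = -0.4 × (4/9) × 12510 = -2224 cm⁻¹.
OSPE = CFSE(oct) − CFSE(tet) = -7506 − (-2224) = -5282 cm⁻¹.

-5282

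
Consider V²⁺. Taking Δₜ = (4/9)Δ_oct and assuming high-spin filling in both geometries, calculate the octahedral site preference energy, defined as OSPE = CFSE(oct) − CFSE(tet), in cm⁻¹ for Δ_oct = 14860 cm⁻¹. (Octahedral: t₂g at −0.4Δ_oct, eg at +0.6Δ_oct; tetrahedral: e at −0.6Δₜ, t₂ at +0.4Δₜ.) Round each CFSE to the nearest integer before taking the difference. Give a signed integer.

V is in group 5, so V²⁺ is d³ (5 − 2 = 3).
Octahedral (high-spin): t₂g³ eg⁰, CFSE = 3(−0.4) + 0(+0.6) = -1.2Δ_oct = -1.2 × 14860 = -17832 cm⁻¹.
Tetrahedral: e² t₂¹, CFSE = 2(−0.6) + 1(+0.4) = -0.8Δₜ = -0.8 × (4/9) × 14860 = -5284 cm⁻¹.
OSPE = -17832 − (-5284) = -12548 cm⁻¹.

-12548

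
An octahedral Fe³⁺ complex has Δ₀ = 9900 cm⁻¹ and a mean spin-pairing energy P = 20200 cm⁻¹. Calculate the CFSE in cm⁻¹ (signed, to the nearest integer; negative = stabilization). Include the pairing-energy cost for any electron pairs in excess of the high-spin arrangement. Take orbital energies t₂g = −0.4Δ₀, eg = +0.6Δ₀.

0

Fe sits in group 8; removing 3 electrons leaves Fe³⁺ with 8 − 3 = 5 d electrons.
Δ₀ < P, so pairing is avoided: the ground state is high-spin.
Configuration: t₂g³ eg².
Orbital CFSE = 0.0Δ₀ = 0.0 × 9900 = 0 cm⁻¹.
High-spin has no excess pairs, so no pairing correction applies.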